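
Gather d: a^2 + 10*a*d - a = a^2 + 10*a*d - a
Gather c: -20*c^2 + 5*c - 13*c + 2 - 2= -20*c^2 - 8*c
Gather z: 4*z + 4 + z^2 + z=z^2 + 5*z + 4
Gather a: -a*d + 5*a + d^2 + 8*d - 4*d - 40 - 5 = a*(5 - d) + d^2 + 4*d - 45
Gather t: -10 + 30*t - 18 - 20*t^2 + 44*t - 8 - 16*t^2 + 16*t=-36*t^2 + 90*t - 36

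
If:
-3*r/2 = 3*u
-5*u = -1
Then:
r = -2/5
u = 1/5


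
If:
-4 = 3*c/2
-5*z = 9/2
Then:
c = -8/3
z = -9/10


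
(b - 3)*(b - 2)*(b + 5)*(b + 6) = b^4 + 6*b^3 - 19*b^2 - 84*b + 180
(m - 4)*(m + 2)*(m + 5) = m^3 + 3*m^2 - 18*m - 40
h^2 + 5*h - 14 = (h - 2)*(h + 7)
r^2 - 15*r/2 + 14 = (r - 4)*(r - 7/2)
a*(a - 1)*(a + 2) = a^3 + a^2 - 2*a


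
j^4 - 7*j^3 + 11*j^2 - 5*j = j*(j - 5)*(j - 1)^2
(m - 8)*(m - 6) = m^2 - 14*m + 48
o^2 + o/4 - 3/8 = (o - 1/2)*(o + 3/4)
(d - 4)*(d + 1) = d^2 - 3*d - 4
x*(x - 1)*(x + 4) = x^3 + 3*x^2 - 4*x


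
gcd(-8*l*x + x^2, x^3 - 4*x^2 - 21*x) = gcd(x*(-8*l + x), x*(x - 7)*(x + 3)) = x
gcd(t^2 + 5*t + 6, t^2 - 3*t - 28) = 1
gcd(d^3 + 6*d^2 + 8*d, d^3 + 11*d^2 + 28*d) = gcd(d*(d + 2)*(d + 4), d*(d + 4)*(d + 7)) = d^2 + 4*d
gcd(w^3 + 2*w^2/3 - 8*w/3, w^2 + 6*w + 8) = w + 2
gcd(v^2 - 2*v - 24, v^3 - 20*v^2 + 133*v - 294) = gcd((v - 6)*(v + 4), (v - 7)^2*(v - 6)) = v - 6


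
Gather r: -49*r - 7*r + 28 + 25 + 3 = 56 - 56*r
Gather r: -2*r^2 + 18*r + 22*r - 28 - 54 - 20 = -2*r^2 + 40*r - 102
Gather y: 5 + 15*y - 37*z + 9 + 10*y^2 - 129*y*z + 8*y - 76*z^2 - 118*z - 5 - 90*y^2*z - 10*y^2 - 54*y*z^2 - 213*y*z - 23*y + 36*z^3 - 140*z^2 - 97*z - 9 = -90*y^2*z + y*(-54*z^2 - 342*z) + 36*z^3 - 216*z^2 - 252*z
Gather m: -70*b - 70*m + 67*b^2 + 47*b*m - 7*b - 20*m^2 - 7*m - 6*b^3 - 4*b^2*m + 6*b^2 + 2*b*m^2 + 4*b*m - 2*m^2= -6*b^3 + 73*b^2 - 77*b + m^2*(2*b - 22) + m*(-4*b^2 + 51*b - 77)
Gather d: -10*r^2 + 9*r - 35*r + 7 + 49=-10*r^2 - 26*r + 56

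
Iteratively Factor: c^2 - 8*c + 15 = (c - 5)*(c - 3)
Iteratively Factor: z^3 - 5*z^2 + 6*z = (z)*(z^2 - 5*z + 6) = z*(z - 2)*(z - 3)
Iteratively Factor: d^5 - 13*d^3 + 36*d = (d + 2)*(d^4 - 2*d^3 - 9*d^2 + 18*d) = (d - 3)*(d + 2)*(d^3 + d^2 - 6*d) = (d - 3)*(d - 2)*(d + 2)*(d^2 + 3*d) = d*(d - 3)*(d - 2)*(d + 2)*(d + 3)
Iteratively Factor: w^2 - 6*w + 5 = (w - 1)*(w - 5)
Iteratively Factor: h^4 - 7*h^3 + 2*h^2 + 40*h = (h + 2)*(h^3 - 9*h^2 + 20*h) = (h - 4)*(h + 2)*(h^2 - 5*h) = (h - 5)*(h - 4)*(h + 2)*(h)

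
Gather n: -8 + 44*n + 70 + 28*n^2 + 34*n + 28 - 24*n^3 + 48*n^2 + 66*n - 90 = -24*n^3 + 76*n^2 + 144*n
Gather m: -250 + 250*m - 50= 250*m - 300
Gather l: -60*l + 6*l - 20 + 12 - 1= -54*l - 9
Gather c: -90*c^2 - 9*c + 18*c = -90*c^2 + 9*c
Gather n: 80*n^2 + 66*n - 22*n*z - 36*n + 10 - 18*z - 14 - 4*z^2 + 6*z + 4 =80*n^2 + n*(30 - 22*z) - 4*z^2 - 12*z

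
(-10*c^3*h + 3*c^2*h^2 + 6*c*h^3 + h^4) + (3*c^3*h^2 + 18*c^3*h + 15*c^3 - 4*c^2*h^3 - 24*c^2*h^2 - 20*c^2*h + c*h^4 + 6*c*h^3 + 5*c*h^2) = 3*c^3*h^2 + 8*c^3*h + 15*c^3 - 4*c^2*h^3 - 21*c^2*h^2 - 20*c^2*h + c*h^4 + 12*c*h^3 + 5*c*h^2 + h^4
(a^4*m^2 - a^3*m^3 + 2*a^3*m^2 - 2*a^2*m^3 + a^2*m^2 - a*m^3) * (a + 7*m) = a^5*m^2 + 6*a^4*m^3 + 2*a^4*m^2 - 7*a^3*m^4 + 12*a^3*m^3 + a^3*m^2 - 14*a^2*m^4 + 6*a^2*m^3 - 7*a*m^4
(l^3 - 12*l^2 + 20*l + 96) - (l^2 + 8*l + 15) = l^3 - 13*l^2 + 12*l + 81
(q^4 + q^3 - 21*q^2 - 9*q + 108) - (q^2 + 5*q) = q^4 + q^3 - 22*q^2 - 14*q + 108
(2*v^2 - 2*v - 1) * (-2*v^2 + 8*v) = -4*v^4 + 20*v^3 - 14*v^2 - 8*v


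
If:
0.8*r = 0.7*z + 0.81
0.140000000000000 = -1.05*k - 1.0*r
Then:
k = -0.833333333333333*z - 1.09761904761905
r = 0.875*z + 1.0125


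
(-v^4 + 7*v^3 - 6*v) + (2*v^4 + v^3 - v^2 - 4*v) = v^4 + 8*v^3 - v^2 - 10*v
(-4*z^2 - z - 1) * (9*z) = -36*z^3 - 9*z^2 - 9*z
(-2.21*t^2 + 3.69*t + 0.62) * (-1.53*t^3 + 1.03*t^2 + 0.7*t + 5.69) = 3.3813*t^5 - 7.922*t^4 + 1.3051*t^3 - 9.3533*t^2 + 21.4301*t + 3.5278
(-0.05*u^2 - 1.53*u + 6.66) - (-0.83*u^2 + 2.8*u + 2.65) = 0.78*u^2 - 4.33*u + 4.01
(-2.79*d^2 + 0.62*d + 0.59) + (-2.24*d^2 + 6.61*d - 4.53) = -5.03*d^2 + 7.23*d - 3.94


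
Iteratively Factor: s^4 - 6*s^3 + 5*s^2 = (s)*(s^3 - 6*s^2 + 5*s) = s^2*(s^2 - 6*s + 5) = s^2*(s - 1)*(s - 5)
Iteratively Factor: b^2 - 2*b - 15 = (b - 5)*(b + 3)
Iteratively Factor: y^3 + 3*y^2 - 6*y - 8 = (y - 2)*(y^2 + 5*y + 4) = (y - 2)*(y + 4)*(y + 1)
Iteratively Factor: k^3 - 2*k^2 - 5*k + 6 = (k - 3)*(k^2 + k - 2) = (k - 3)*(k - 1)*(k + 2)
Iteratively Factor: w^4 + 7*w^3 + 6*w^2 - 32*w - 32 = (w + 4)*(w^3 + 3*w^2 - 6*w - 8) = (w + 1)*(w + 4)*(w^2 + 2*w - 8) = (w + 1)*(w + 4)^2*(w - 2)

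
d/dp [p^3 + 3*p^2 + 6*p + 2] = 3*p^2 + 6*p + 6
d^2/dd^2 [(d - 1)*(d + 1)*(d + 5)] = 6*d + 10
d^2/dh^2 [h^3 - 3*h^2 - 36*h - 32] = 6*h - 6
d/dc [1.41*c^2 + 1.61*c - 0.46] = 2.82*c + 1.61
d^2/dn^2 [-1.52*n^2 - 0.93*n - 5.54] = -3.04000000000000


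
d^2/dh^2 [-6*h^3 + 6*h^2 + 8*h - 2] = 12 - 36*h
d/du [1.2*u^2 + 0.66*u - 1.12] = 2.4*u + 0.66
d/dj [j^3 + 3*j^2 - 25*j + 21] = 3*j^2 + 6*j - 25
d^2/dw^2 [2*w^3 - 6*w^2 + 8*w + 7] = 12*w - 12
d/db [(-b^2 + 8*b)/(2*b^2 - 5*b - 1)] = (-11*b^2 + 2*b - 8)/(4*b^4 - 20*b^3 + 21*b^2 + 10*b + 1)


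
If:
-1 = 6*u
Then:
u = -1/6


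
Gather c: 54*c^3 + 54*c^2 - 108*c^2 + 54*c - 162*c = 54*c^3 - 54*c^2 - 108*c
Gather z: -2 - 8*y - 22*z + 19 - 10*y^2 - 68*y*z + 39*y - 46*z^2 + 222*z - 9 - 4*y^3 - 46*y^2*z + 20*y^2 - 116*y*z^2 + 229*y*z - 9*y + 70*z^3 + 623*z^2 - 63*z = -4*y^3 + 10*y^2 + 22*y + 70*z^3 + z^2*(577 - 116*y) + z*(-46*y^2 + 161*y + 137) + 8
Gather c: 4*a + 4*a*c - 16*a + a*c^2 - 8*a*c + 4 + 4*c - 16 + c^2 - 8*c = -12*a + c^2*(a + 1) + c*(-4*a - 4) - 12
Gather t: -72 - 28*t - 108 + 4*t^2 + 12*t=4*t^2 - 16*t - 180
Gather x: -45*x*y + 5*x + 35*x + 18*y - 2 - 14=x*(40 - 45*y) + 18*y - 16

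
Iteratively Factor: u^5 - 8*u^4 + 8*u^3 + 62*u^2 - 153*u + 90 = (u - 5)*(u^4 - 3*u^3 - 7*u^2 + 27*u - 18) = (u - 5)*(u - 1)*(u^3 - 2*u^2 - 9*u + 18) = (u - 5)*(u - 2)*(u - 1)*(u^2 - 9) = (u - 5)*(u - 2)*(u - 1)*(u + 3)*(u - 3)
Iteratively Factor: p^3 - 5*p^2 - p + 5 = (p - 5)*(p^2 - 1) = (p - 5)*(p - 1)*(p + 1)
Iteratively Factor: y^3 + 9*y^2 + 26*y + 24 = (y + 3)*(y^2 + 6*y + 8) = (y + 2)*(y + 3)*(y + 4)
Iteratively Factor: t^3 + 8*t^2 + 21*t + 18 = (t + 2)*(t^2 + 6*t + 9) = (t + 2)*(t + 3)*(t + 3)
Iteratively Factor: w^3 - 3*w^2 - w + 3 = (w - 3)*(w^2 - 1) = (w - 3)*(w - 1)*(w + 1)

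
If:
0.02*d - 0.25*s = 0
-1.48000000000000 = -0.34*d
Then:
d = 4.35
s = 0.35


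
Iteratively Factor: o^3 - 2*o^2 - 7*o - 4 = (o + 1)*(o^2 - 3*o - 4) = (o - 4)*(o + 1)*(o + 1)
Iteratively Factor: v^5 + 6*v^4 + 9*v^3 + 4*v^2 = (v + 1)*(v^4 + 5*v^3 + 4*v^2) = (v + 1)^2*(v^3 + 4*v^2) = v*(v + 1)^2*(v^2 + 4*v) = v*(v + 1)^2*(v + 4)*(v)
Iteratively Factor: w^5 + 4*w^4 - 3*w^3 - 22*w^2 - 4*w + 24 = (w + 2)*(w^4 + 2*w^3 - 7*w^2 - 8*w + 12) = (w - 1)*(w + 2)*(w^3 + 3*w^2 - 4*w - 12) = (w - 1)*(w + 2)*(w + 3)*(w^2 - 4) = (w - 2)*(w - 1)*(w + 2)*(w + 3)*(w + 2)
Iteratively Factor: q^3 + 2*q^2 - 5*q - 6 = (q + 1)*(q^2 + q - 6) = (q - 2)*(q + 1)*(q + 3)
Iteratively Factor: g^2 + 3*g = (g)*(g + 3)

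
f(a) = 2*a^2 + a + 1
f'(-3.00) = -11.00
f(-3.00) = 16.00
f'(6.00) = 25.00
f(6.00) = 79.00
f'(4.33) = 18.32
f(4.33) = 42.83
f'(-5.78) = -22.12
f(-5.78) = 62.04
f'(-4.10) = -15.40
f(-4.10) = 30.52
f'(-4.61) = -17.44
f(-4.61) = 38.89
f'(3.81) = 16.24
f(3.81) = 33.84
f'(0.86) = 4.44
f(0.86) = 3.34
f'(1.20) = 5.80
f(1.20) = 5.08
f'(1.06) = 5.24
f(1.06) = 4.31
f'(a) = 4*a + 1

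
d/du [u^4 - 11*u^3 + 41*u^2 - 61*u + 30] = 4*u^3 - 33*u^2 + 82*u - 61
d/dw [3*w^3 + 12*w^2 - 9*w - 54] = 9*w^2 + 24*w - 9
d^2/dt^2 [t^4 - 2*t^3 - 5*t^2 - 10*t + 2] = 12*t^2 - 12*t - 10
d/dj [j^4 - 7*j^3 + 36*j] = 4*j^3 - 21*j^2 + 36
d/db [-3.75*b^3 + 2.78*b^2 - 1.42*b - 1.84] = -11.25*b^2 + 5.56*b - 1.42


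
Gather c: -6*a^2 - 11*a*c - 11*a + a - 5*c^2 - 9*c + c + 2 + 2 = -6*a^2 - 10*a - 5*c^2 + c*(-11*a - 8) + 4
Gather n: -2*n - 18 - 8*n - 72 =-10*n - 90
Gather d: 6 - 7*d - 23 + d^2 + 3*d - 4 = d^2 - 4*d - 21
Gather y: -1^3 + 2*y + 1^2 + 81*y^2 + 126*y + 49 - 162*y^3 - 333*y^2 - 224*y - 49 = -162*y^3 - 252*y^2 - 96*y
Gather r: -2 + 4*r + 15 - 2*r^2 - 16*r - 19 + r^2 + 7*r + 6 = -r^2 - 5*r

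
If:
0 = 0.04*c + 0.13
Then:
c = -3.25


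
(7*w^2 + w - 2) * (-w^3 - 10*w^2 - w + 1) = -7*w^5 - 71*w^4 - 15*w^3 + 26*w^2 + 3*w - 2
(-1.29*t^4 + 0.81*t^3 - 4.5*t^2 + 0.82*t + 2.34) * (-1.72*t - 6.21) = 2.2188*t^5 + 6.6177*t^4 + 2.7099*t^3 + 26.5346*t^2 - 9.117*t - 14.5314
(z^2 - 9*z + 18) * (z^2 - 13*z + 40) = z^4 - 22*z^3 + 175*z^2 - 594*z + 720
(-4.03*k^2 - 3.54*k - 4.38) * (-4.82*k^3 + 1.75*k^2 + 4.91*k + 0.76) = 19.4246*k^5 + 10.0103*k^4 - 4.8707*k^3 - 28.1092*k^2 - 24.1962*k - 3.3288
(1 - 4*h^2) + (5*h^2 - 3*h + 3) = h^2 - 3*h + 4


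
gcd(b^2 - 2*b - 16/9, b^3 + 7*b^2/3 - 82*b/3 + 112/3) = b - 8/3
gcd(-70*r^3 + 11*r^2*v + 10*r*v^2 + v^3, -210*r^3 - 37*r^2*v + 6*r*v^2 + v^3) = 35*r^2 + 12*r*v + v^2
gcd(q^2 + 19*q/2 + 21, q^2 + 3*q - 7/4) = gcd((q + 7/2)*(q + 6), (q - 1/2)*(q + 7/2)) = q + 7/2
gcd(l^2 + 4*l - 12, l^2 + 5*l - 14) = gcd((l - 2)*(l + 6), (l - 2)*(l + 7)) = l - 2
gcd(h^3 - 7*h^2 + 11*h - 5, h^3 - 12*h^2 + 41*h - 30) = h^2 - 6*h + 5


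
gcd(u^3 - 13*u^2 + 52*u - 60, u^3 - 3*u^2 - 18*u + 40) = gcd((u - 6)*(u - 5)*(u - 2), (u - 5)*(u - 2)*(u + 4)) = u^2 - 7*u + 10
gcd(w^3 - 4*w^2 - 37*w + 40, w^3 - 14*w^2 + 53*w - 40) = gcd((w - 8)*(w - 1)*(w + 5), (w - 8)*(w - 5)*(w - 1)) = w^2 - 9*w + 8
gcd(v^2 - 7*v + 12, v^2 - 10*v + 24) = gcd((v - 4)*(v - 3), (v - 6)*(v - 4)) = v - 4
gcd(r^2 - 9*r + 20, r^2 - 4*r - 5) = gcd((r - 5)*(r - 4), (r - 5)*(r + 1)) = r - 5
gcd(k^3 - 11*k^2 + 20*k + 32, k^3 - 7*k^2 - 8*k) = k^2 - 7*k - 8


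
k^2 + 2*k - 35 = (k - 5)*(k + 7)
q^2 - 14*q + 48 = (q - 8)*(q - 6)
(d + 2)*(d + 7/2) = d^2 + 11*d/2 + 7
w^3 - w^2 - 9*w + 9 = (w - 3)*(w - 1)*(w + 3)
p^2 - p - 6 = (p - 3)*(p + 2)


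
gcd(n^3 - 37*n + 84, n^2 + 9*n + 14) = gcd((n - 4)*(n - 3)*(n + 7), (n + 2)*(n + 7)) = n + 7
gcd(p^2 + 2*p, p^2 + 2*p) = p^2 + 2*p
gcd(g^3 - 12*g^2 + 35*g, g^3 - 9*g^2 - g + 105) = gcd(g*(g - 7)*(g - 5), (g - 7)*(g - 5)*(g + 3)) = g^2 - 12*g + 35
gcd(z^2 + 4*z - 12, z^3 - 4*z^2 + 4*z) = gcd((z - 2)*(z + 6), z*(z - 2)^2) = z - 2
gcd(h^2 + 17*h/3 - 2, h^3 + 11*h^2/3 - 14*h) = h + 6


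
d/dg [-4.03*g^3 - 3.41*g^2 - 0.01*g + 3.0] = -12.09*g^2 - 6.82*g - 0.01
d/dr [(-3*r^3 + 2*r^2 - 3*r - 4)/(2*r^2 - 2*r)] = (-3*r^4 + 6*r^3 + r^2 + 8*r - 4)/(2*r^2*(r^2 - 2*r + 1))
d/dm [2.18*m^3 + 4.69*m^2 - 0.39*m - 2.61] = 6.54*m^2 + 9.38*m - 0.39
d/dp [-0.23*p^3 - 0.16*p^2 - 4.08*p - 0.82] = -0.69*p^2 - 0.32*p - 4.08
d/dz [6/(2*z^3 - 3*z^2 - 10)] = 36*z*(1 - z)/(-2*z^3 + 3*z^2 + 10)^2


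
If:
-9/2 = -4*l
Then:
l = 9/8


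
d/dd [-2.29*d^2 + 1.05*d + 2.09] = 1.05 - 4.58*d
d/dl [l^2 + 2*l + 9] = 2*l + 2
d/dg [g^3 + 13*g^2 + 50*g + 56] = 3*g^2 + 26*g + 50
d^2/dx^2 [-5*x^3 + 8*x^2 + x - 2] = 16 - 30*x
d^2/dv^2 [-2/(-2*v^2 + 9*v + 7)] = 4*(4*v^2 - 18*v - (4*v - 9)^2 - 14)/(-2*v^2 + 9*v + 7)^3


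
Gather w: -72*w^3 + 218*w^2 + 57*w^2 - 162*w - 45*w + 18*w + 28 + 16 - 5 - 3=-72*w^3 + 275*w^2 - 189*w + 36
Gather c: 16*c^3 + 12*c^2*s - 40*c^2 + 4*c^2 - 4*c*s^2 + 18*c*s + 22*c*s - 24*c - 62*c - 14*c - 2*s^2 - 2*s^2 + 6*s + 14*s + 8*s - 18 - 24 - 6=16*c^3 + c^2*(12*s - 36) + c*(-4*s^2 + 40*s - 100) - 4*s^2 + 28*s - 48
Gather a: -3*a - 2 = -3*a - 2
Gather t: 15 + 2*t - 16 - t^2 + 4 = -t^2 + 2*t + 3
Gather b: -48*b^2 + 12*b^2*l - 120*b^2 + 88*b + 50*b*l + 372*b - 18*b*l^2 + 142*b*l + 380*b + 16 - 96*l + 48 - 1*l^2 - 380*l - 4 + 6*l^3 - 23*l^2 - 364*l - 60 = b^2*(12*l - 168) + b*(-18*l^2 + 192*l + 840) + 6*l^3 - 24*l^2 - 840*l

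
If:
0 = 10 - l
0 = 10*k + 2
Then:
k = -1/5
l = 10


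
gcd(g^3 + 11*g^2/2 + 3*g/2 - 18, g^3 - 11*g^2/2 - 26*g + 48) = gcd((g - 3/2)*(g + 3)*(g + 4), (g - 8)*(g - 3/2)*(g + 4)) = g^2 + 5*g/2 - 6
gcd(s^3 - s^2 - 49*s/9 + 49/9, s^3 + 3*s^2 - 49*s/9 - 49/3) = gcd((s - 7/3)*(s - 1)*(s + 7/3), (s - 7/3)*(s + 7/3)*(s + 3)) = s^2 - 49/9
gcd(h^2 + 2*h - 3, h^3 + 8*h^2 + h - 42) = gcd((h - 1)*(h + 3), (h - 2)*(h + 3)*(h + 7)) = h + 3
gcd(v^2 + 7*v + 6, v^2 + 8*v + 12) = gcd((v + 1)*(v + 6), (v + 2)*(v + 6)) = v + 6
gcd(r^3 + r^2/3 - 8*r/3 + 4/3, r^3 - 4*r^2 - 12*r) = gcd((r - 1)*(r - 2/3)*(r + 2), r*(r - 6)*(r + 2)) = r + 2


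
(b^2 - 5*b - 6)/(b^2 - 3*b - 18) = (b + 1)/(b + 3)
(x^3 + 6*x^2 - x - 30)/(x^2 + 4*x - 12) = (x^2 + 8*x + 15)/(x + 6)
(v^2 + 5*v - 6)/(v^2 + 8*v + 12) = (v - 1)/(v + 2)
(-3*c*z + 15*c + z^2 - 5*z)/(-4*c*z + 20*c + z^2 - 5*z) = (-3*c + z)/(-4*c + z)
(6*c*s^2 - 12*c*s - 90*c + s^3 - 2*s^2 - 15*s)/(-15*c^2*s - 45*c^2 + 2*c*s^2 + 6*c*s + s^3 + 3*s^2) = (6*c*s - 30*c + s^2 - 5*s)/(-15*c^2 + 2*c*s + s^2)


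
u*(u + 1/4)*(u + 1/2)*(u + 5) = u^4 + 23*u^3/4 + 31*u^2/8 + 5*u/8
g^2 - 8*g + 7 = (g - 7)*(g - 1)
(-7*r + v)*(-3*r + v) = 21*r^2 - 10*r*v + v^2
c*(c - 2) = c^2 - 2*c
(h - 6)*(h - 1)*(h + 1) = h^3 - 6*h^2 - h + 6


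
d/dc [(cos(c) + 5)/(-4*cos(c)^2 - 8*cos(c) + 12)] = (sin(c)^2 - 10*cos(c) - 14)*sin(c)/(4*(cos(c)^2 + 2*cos(c) - 3)^2)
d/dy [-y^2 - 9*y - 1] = -2*y - 9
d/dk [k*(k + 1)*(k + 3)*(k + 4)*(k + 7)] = 5*k^4 + 60*k^3 + 225*k^2 + 290*k + 84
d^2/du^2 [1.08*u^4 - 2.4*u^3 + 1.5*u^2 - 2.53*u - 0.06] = 12.96*u^2 - 14.4*u + 3.0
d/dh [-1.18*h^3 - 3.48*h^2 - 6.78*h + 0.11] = -3.54*h^2 - 6.96*h - 6.78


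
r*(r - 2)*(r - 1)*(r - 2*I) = r^4 - 3*r^3 - 2*I*r^3 + 2*r^2 + 6*I*r^2 - 4*I*r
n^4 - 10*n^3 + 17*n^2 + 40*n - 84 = (n - 7)*(n - 3)*(n - 2)*(n + 2)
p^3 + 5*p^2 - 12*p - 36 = (p - 3)*(p + 2)*(p + 6)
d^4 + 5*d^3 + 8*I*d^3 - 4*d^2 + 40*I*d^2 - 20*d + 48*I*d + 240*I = (d + 5)*(d - 2*I)*(d + 4*I)*(d + 6*I)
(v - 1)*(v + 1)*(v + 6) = v^3 + 6*v^2 - v - 6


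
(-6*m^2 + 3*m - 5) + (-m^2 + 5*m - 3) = -7*m^2 + 8*m - 8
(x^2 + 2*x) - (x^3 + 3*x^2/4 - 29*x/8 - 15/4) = -x^3 + x^2/4 + 45*x/8 + 15/4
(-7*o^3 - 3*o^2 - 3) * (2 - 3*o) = 21*o^4 - 5*o^3 - 6*o^2 + 9*o - 6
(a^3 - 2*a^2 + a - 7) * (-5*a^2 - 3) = -5*a^5 + 10*a^4 - 8*a^3 + 41*a^2 - 3*a + 21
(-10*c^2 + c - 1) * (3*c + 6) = -30*c^3 - 57*c^2 + 3*c - 6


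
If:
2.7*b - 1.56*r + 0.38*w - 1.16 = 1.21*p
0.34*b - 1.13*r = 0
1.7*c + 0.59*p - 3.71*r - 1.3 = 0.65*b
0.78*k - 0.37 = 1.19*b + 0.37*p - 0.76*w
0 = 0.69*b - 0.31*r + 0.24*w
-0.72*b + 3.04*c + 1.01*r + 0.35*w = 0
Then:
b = -4.44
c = -1.88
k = -19.76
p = -5.68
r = -1.34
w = 11.04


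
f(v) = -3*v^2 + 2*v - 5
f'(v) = 2 - 6*v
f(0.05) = -4.91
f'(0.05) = 1.70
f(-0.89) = -9.16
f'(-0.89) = 7.34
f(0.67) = -5.01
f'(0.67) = -2.02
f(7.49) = -158.32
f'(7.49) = -42.94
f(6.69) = -125.89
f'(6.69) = -38.14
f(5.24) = -76.89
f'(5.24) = -29.44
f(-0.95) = -9.61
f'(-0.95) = 7.70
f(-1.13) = -11.09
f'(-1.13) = 8.78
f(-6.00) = -125.00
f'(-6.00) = 38.00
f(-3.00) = -38.00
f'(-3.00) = 20.00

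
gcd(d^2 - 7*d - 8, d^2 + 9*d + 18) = 1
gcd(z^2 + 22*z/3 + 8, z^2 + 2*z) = 1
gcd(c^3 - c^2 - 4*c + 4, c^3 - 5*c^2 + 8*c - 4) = c^2 - 3*c + 2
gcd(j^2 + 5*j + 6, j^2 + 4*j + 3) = j + 3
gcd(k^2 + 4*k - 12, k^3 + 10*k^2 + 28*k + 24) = k + 6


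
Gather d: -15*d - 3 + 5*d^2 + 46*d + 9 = 5*d^2 + 31*d + 6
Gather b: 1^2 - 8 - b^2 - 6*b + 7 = -b^2 - 6*b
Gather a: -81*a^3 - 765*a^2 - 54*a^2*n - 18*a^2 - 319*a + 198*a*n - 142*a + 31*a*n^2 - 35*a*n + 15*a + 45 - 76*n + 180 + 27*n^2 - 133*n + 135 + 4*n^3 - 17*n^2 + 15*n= -81*a^3 + a^2*(-54*n - 783) + a*(31*n^2 + 163*n - 446) + 4*n^3 + 10*n^2 - 194*n + 360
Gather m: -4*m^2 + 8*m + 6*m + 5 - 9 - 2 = -4*m^2 + 14*m - 6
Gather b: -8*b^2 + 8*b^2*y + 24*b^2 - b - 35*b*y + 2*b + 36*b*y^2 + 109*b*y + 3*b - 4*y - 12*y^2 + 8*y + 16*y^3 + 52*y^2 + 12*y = b^2*(8*y + 16) + b*(36*y^2 + 74*y + 4) + 16*y^3 + 40*y^2 + 16*y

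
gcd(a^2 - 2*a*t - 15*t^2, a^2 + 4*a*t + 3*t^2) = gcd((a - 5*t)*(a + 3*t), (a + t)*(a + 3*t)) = a + 3*t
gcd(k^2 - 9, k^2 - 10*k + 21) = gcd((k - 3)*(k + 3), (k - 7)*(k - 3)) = k - 3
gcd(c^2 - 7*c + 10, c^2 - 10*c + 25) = c - 5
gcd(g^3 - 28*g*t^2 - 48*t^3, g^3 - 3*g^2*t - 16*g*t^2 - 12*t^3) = -g^2 + 4*g*t + 12*t^2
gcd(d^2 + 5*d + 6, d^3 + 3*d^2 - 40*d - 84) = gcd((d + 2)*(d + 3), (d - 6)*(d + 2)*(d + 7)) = d + 2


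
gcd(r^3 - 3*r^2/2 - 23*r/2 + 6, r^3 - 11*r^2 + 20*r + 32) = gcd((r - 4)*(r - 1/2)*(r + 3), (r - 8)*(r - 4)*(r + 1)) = r - 4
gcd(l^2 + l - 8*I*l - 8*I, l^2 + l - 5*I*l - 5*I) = l + 1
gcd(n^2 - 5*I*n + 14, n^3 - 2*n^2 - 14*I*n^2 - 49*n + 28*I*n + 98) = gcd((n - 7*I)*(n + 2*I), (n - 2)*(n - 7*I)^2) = n - 7*I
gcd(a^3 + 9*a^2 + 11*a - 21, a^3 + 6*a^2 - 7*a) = a^2 + 6*a - 7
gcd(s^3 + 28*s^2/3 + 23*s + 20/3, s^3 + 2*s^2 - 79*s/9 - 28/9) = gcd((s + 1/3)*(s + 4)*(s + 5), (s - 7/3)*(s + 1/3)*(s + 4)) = s^2 + 13*s/3 + 4/3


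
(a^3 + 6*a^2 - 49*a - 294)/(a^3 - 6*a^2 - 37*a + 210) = (a + 7)/(a - 5)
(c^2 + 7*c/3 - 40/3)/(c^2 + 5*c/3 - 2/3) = (3*c^2 + 7*c - 40)/(3*c^2 + 5*c - 2)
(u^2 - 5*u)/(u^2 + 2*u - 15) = u*(u - 5)/(u^2 + 2*u - 15)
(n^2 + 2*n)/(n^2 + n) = (n + 2)/(n + 1)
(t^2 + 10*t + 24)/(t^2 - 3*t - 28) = (t + 6)/(t - 7)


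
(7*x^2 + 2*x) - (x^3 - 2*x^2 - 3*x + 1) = -x^3 + 9*x^2 + 5*x - 1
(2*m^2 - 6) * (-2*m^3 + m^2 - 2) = -4*m^5 + 2*m^4 + 12*m^3 - 10*m^2 + 12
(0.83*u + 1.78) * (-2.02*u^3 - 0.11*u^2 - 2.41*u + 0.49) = -1.6766*u^4 - 3.6869*u^3 - 2.1961*u^2 - 3.8831*u + 0.8722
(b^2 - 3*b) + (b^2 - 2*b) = 2*b^2 - 5*b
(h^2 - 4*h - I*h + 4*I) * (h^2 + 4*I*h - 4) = h^4 - 4*h^3 + 3*I*h^3 - 12*I*h^2 + 4*I*h - 16*I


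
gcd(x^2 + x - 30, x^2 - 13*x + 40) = x - 5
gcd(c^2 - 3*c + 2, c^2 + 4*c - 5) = c - 1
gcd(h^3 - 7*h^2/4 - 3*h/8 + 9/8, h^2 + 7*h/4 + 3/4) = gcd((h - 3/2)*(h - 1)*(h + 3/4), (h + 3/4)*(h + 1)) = h + 3/4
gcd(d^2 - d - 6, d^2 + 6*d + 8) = d + 2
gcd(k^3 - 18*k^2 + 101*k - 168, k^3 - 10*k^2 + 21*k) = k^2 - 10*k + 21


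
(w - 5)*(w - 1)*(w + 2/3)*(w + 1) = w^4 - 13*w^3/3 - 13*w^2/3 + 13*w/3 + 10/3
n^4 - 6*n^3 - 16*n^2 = n^2*(n - 8)*(n + 2)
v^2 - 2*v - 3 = (v - 3)*(v + 1)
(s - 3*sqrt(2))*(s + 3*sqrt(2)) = s^2 - 18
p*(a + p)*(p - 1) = a*p^2 - a*p + p^3 - p^2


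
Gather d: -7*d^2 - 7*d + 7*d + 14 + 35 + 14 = 63 - 7*d^2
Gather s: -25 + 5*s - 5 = 5*s - 30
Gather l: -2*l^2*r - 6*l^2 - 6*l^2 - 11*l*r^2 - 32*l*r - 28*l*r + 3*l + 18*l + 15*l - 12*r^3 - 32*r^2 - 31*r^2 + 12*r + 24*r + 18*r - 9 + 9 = l^2*(-2*r - 12) + l*(-11*r^2 - 60*r + 36) - 12*r^3 - 63*r^2 + 54*r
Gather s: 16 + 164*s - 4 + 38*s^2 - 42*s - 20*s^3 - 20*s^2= -20*s^3 + 18*s^2 + 122*s + 12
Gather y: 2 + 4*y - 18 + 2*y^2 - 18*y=2*y^2 - 14*y - 16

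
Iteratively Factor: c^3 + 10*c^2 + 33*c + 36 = (c + 3)*(c^2 + 7*c + 12) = (c + 3)^2*(c + 4)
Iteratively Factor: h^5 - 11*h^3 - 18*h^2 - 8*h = (h + 2)*(h^4 - 2*h^3 - 7*h^2 - 4*h) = (h + 1)*(h + 2)*(h^3 - 3*h^2 - 4*h) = h*(h + 1)*(h + 2)*(h^2 - 3*h - 4) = h*(h - 4)*(h + 1)*(h + 2)*(h + 1)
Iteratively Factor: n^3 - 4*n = (n)*(n^2 - 4) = n*(n + 2)*(n - 2)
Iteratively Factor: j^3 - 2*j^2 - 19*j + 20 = (j - 5)*(j^2 + 3*j - 4) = (j - 5)*(j + 4)*(j - 1)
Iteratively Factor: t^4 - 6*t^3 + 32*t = (t)*(t^3 - 6*t^2 + 32) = t*(t - 4)*(t^2 - 2*t - 8) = t*(t - 4)*(t + 2)*(t - 4)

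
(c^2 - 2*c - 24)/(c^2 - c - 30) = (c + 4)/(c + 5)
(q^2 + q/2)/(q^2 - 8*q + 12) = q*(2*q + 1)/(2*(q^2 - 8*q + 12))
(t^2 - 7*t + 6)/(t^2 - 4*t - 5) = (-t^2 + 7*t - 6)/(-t^2 + 4*t + 5)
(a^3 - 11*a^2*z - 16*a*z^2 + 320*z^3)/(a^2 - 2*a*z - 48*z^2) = (a^2 - 3*a*z - 40*z^2)/(a + 6*z)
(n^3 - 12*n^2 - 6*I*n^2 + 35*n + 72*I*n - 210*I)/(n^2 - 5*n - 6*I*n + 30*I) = n - 7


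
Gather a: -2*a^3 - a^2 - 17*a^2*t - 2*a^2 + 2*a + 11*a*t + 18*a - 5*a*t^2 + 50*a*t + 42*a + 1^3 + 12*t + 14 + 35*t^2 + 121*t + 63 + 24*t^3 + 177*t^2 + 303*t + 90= -2*a^3 + a^2*(-17*t - 3) + a*(-5*t^2 + 61*t + 62) + 24*t^3 + 212*t^2 + 436*t + 168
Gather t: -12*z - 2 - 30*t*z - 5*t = t*(-30*z - 5) - 12*z - 2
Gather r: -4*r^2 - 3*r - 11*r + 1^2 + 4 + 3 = -4*r^2 - 14*r + 8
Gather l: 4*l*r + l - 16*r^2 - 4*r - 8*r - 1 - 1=l*(4*r + 1) - 16*r^2 - 12*r - 2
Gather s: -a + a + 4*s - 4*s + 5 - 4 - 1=0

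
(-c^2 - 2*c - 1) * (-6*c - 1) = 6*c^3 + 13*c^2 + 8*c + 1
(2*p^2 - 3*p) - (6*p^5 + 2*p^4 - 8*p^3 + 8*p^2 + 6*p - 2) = -6*p^5 - 2*p^4 + 8*p^3 - 6*p^2 - 9*p + 2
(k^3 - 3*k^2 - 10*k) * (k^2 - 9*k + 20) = k^5 - 12*k^4 + 37*k^3 + 30*k^2 - 200*k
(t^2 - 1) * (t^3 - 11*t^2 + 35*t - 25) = t^5 - 11*t^4 + 34*t^3 - 14*t^2 - 35*t + 25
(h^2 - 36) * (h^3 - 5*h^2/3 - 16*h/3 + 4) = h^5 - 5*h^4/3 - 124*h^3/3 + 64*h^2 + 192*h - 144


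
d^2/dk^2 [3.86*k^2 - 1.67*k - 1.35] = 7.72000000000000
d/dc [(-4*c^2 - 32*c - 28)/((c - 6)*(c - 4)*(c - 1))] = 4*(c^4 + 16*c^3 - 101*c^2 - 106*c + 430)/(c^6 - 22*c^5 + 189*c^4 - 796*c^3 + 1684*c^2 - 1632*c + 576)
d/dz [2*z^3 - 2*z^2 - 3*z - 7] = 6*z^2 - 4*z - 3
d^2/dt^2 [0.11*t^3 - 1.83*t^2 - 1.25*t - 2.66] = 0.66*t - 3.66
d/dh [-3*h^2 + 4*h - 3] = 4 - 6*h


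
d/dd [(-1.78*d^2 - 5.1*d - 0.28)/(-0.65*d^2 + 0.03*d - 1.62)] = (-3.3684*d^2 + 5.4032*d + 8.2704)/(0.4225*d^4 - 0.039*d^3 + 2.1069*d^2 - 0.0972*d + 2.6244)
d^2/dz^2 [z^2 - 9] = 2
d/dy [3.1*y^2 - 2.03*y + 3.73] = 6.2*y - 2.03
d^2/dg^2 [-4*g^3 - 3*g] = -24*g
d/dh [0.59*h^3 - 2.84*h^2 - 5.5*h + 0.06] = 1.77*h^2 - 5.68*h - 5.5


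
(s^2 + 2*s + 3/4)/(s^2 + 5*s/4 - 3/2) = (4*s^2 + 8*s + 3)/(4*s^2 + 5*s - 6)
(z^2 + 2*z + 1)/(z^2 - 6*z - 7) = (z + 1)/(z - 7)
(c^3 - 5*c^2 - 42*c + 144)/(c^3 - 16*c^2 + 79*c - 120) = (c + 6)/(c - 5)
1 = 1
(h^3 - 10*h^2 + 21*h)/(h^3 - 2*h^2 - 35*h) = (h - 3)/(h + 5)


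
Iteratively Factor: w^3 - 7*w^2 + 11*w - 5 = (w - 5)*(w^2 - 2*w + 1) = (w - 5)*(w - 1)*(w - 1)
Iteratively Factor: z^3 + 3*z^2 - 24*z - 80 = (z + 4)*(z^2 - z - 20) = (z + 4)^2*(z - 5)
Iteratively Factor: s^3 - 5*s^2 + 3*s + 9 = (s + 1)*(s^2 - 6*s + 9) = (s - 3)*(s + 1)*(s - 3)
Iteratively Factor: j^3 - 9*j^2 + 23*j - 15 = (j - 5)*(j^2 - 4*j + 3) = (j - 5)*(j - 3)*(j - 1)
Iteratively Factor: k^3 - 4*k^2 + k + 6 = (k - 3)*(k^2 - k - 2) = (k - 3)*(k + 1)*(k - 2)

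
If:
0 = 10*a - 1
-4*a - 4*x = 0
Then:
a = 1/10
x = -1/10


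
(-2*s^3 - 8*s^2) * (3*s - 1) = -6*s^4 - 22*s^3 + 8*s^2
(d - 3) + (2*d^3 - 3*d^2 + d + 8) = 2*d^3 - 3*d^2 + 2*d + 5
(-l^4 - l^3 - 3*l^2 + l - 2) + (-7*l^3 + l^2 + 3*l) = -l^4 - 8*l^3 - 2*l^2 + 4*l - 2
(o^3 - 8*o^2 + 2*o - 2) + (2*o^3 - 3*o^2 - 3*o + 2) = 3*o^3 - 11*o^2 - o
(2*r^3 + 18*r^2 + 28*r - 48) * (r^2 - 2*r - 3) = 2*r^5 + 14*r^4 - 14*r^3 - 158*r^2 + 12*r + 144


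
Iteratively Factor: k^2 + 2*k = (k)*(k + 2)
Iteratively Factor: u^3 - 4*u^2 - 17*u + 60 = (u - 5)*(u^2 + u - 12) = (u - 5)*(u - 3)*(u + 4)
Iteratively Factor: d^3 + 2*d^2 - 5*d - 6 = (d + 1)*(d^2 + d - 6) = (d - 2)*(d + 1)*(d + 3)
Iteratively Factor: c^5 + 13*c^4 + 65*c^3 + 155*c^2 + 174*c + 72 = (c + 4)*(c^4 + 9*c^3 + 29*c^2 + 39*c + 18) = (c + 3)*(c + 4)*(c^3 + 6*c^2 + 11*c + 6) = (c + 1)*(c + 3)*(c + 4)*(c^2 + 5*c + 6) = (c + 1)*(c + 3)^2*(c + 4)*(c + 2)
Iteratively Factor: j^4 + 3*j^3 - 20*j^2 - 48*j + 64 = (j + 4)*(j^3 - j^2 - 16*j + 16) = (j + 4)^2*(j^2 - 5*j + 4) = (j - 1)*(j + 4)^2*(j - 4)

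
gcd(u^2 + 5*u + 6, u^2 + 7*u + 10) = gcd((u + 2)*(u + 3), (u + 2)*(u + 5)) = u + 2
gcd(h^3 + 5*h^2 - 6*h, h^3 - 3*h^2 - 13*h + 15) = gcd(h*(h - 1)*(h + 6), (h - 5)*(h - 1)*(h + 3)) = h - 1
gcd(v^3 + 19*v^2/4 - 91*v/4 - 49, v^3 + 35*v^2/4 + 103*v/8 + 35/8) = v + 7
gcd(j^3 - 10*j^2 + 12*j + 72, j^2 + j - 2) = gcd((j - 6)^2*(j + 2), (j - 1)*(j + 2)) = j + 2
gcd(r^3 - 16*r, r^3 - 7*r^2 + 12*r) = r^2 - 4*r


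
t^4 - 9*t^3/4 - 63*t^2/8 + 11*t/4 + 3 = (t - 4)*(t - 3/4)*(t + 1/2)*(t + 2)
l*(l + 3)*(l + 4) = l^3 + 7*l^2 + 12*l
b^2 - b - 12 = (b - 4)*(b + 3)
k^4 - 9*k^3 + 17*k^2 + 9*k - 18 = (k - 6)*(k - 3)*(k - 1)*(k + 1)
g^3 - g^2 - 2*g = g*(g - 2)*(g + 1)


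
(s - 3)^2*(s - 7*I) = s^3 - 6*s^2 - 7*I*s^2 + 9*s + 42*I*s - 63*I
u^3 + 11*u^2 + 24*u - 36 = (u - 1)*(u + 6)^2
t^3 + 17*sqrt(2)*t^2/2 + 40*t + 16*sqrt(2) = (t + sqrt(2)/2)*(t + 4*sqrt(2))^2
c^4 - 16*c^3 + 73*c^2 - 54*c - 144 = (c - 8)*(c - 6)*(c - 3)*(c + 1)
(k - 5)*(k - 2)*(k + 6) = k^3 - k^2 - 32*k + 60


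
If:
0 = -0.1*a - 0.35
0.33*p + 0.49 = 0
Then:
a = -3.50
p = -1.48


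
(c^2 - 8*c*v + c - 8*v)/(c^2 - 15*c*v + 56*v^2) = (-c - 1)/(-c + 7*v)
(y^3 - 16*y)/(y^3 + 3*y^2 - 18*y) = (y^2 - 16)/(y^2 + 3*y - 18)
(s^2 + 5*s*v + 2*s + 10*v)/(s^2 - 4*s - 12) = (s + 5*v)/(s - 6)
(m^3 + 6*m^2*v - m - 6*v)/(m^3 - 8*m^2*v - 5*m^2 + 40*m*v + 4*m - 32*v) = (-m^2 - 6*m*v - m - 6*v)/(-m^2 + 8*m*v + 4*m - 32*v)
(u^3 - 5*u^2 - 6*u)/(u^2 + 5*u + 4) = u*(u - 6)/(u + 4)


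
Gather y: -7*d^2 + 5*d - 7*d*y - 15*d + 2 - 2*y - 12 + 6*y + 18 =-7*d^2 - 10*d + y*(4 - 7*d) + 8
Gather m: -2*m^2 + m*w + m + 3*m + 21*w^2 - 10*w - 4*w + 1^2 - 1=-2*m^2 + m*(w + 4) + 21*w^2 - 14*w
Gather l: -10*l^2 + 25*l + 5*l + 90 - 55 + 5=-10*l^2 + 30*l + 40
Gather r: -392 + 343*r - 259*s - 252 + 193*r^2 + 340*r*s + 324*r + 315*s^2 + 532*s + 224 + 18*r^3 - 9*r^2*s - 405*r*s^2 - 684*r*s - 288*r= 18*r^3 + r^2*(193 - 9*s) + r*(-405*s^2 - 344*s + 379) + 315*s^2 + 273*s - 420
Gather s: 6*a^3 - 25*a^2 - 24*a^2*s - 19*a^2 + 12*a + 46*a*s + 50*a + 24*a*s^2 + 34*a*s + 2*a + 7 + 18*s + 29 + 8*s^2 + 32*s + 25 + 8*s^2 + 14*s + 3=6*a^3 - 44*a^2 + 64*a + s^2*(24*a + 16) + s*(-24*a^2 + 80*a + 64) + 64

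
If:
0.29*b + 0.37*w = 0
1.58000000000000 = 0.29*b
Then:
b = 5.45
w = -4.27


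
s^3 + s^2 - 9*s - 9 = (s - 3)*(s + 1)*(s + 3)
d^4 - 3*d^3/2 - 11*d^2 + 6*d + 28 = (d - 7/2)*(d - 2)*(d + 2)^2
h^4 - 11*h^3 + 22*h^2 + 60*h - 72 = (h - 6)^2*(h - 1)*(h + 2)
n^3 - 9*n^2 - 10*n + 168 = (n - 7)*(n - 6)*(n + 4)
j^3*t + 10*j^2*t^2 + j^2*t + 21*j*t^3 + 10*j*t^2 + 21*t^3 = (j + 3*t)*(j + 7*t)*(j*t + t)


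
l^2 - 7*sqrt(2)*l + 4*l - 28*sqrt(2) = (l + 4)*(l - 7*sqrt(2))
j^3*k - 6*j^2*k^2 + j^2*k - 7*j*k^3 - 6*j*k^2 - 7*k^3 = (j - 7*k)*(j + k)*(j*k + k)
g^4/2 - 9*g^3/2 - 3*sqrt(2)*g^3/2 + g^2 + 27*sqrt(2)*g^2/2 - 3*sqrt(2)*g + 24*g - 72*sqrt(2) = (g/2 + 1)*(g - 8)*(g - 3)*(g - 3*sqrt(2))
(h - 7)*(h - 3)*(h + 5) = h^3 - 5*h^2 - 29*h + 105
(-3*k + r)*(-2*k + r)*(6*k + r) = 36*k^3 - 24*k^2*r + k*r^2 + r^3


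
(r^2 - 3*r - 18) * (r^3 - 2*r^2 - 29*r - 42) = r^5 - 5*r^4 - 41*r^3 + 81*r^2 + 648*r + 756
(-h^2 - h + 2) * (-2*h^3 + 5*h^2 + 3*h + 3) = 2*h^5 - 3*h^4 - 12*h^3 + 4*h^2 + 3*h + 6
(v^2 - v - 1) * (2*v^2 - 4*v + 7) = 2*v^4 - 6*v^3 + 9*v^2 - 3*v - 7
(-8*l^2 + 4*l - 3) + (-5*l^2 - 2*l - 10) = -13*l^2 + 2*l - 13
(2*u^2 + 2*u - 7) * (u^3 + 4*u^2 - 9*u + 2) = 2*u^5 + 10*u^4 - 17*u^3 - 42*u^2 + 67*u - 14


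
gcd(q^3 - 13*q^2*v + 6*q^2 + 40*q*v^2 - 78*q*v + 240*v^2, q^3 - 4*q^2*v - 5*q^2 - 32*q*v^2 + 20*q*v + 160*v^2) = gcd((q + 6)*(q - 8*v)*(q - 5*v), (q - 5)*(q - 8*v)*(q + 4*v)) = q - 8*v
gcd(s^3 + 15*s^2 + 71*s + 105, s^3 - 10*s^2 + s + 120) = s + 3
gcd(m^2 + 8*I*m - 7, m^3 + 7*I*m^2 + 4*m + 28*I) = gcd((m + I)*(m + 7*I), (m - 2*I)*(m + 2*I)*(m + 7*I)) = m + 7*I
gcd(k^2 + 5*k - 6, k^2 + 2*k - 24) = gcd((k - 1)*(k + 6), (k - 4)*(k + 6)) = k + 6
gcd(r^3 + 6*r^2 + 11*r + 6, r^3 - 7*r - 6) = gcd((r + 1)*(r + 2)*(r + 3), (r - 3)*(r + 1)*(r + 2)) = r^2 + 3*r + 2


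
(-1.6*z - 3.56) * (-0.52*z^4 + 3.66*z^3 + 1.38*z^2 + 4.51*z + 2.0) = 0.832*z^5 - 4.0048*z^4 - 15.2376*z^3 - 12.1288*z^2 - 19.2556*z - 7.12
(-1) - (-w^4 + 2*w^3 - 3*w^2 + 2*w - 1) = w^4 - 2*w^3 + 3*w^2 - 2*w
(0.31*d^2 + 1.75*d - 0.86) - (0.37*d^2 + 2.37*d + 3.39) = -0.06*d^2 - 0.62*d - 4.25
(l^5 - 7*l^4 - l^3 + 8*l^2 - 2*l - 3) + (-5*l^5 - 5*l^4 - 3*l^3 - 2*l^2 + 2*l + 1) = -4*l^5 - 12*l^4 - 4*l^3 + 6*l^2 - 2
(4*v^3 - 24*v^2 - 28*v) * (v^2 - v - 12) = 4*v^5 - 28*v^4 - 52*v^3 + 316*v^2 + 336*v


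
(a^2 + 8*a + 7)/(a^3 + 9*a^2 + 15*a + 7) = 1/(a + 1)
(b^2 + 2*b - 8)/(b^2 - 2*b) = (b + 4)/b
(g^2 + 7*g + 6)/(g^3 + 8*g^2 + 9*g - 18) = (g + 1)/(g^2 + 2*g - 3)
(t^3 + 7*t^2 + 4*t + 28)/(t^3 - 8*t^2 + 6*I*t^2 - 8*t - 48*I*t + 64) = (t^2 + t*(7 - 2*I) - 14*I)/(t^2 + 4*t*(-2 + I) - 32*I)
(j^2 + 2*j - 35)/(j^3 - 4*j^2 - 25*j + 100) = (j + 7)/(j^2 + j - 20)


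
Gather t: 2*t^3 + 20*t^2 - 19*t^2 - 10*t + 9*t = 2*t^3 + t^2 - t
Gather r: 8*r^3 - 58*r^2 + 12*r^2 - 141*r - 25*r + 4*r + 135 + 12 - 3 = 8*r^3 - 46*r^2 - 162*r + 144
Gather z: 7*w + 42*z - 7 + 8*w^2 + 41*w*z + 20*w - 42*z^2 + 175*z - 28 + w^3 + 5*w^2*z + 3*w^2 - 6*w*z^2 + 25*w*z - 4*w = w^3 + 11*w^2 + 23*w + z^2*(-6*w - 42) + z*(5*w^2 + 66*w + 217) - 35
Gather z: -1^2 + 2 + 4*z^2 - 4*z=4*z^2 - 4*z + 1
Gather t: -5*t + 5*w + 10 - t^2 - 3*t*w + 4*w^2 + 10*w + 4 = -t^2 + t*(-3*w - 5) + 4*w^2 + 15*w + 14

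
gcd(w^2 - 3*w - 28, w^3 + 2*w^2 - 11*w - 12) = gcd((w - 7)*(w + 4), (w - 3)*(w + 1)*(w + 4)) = w + 4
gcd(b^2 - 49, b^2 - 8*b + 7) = b - 7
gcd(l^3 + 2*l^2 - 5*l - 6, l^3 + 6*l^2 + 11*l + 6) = l^2 + 4*l + 3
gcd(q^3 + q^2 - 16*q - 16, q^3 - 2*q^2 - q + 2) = q + 1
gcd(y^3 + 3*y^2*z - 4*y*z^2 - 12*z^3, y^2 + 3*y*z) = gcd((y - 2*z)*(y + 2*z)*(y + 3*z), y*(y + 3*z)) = y + 3*z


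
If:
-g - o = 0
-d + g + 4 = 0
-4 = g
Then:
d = 0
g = -4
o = 4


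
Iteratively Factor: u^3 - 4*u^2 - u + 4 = (u - 1)*(u^2 - 3*u - 4) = (u - 1)*(u + 1)*(u - 4)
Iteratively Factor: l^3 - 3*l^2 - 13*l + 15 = (l - 1)*(l^2 - 2*l - 15) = (l - 1)*(l + 3)*(l - 5)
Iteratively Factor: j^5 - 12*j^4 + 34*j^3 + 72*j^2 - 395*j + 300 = (j - 5)*(j^4 - 7*j^3 - j^2 + 67*j - 60) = (j - 5)*(j + 3)*(j^3 - 10*j^2 + 29*j - 20) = (j - 5)^2*(j + 3)*(j^2 - 5*j + 4) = (j - 5)^2*(j - 4)*(j + 3)*(j - 1)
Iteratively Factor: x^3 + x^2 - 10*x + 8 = (x + 4)*(x^2 - 3*x + 2) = (x - 2)*(x + 4)*(x - 1)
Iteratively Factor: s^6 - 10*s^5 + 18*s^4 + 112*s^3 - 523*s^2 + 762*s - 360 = (s - 3)*(s^5 - 7*s^4 - 3*s^3 + 103*s^2 - 214*s + 120) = (s - 3)*(s - 1)*(s^4 - 6*s^3 - 9*s^2 + 94*s - 120) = (s - 5)*(s - 3)*(s - 1)*(s^3 - s^2 - 14*s + 24) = (s - 5)*(s - 3)^2*(s - 1)*(s^2 + 2*s - 8) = (s - 5)*(s - 3)^2*(s - 2)*(s - 1)*(s + 4)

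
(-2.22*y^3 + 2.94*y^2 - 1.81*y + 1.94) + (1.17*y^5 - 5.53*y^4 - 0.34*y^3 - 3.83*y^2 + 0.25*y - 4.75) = 1.17*y^5 - 5.53*y^4 - 2.56*y^3 - 0.89*y^2 - 1.56*y - 2.81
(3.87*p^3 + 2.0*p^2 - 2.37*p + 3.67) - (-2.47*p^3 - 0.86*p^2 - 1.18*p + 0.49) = 6.34*p^3 + 2.86*p^2 - 1.19*p + 3.18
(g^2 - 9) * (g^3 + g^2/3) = g^5 + g^4/3 - 9*g^3 - 3*g^2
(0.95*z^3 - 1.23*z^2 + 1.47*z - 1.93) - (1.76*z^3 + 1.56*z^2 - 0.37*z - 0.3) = -0.81*z^3 - 2.79*z^2 + 1.84*z - 1.63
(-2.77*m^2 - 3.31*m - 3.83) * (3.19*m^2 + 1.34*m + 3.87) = -8.8363*m^4 - 14.2707*m^3 - 27.373*m^2 - 17.9419*m - 14.8221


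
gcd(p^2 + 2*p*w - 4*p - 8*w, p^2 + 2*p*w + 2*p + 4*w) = p + 2*w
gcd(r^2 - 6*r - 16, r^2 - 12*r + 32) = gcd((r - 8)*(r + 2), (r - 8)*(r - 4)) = r - 8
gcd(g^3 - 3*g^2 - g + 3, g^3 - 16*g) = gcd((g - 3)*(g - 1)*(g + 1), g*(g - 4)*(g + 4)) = 1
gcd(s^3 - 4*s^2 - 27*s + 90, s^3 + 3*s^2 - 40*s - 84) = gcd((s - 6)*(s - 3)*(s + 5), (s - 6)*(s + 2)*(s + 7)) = s - 6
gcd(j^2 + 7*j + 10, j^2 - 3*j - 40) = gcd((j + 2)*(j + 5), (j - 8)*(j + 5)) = j + 5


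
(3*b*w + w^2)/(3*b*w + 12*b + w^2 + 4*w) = w/(w + 4)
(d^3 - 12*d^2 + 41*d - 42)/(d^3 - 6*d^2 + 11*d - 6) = (d - 7)/(d - 1)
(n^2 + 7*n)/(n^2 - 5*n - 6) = n*(n + 7)/(n^2 - 5*n - 6)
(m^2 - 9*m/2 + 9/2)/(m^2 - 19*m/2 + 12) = (m - 3)/(m - 8)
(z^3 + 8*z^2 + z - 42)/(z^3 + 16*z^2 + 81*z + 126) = (z - 2)/(z + 6)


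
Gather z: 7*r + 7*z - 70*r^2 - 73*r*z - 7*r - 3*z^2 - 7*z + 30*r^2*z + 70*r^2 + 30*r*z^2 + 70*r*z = z^2*(30*r - 3) + z*(30*r^2 - 3*r)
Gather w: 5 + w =w + 5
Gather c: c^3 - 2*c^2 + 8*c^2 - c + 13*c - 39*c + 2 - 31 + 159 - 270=c^3 + 6*c^2 - 27*c - 140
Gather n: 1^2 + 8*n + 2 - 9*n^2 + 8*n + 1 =-9*n^2 + 16*n + 4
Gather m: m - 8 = m - 8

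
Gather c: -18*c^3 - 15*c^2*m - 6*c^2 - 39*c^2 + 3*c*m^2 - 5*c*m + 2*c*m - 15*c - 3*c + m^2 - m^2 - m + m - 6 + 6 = -18*c^3 + c^2*(-15*m - 45) + c*(3*m^2 - 3*m - 18)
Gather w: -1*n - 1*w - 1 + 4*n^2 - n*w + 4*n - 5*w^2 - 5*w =4*n^2 + 3*n - 5*w^2 + w*(-n - 6) - 1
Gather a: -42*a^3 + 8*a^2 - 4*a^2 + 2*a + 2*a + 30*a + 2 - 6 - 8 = -42*a^3 + 4*a^2 + 34*a - 12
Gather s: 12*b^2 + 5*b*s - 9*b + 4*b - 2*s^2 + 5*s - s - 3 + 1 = 12*b^2 - 5*b - 2*s^2 + s*(5*b + 4) - 2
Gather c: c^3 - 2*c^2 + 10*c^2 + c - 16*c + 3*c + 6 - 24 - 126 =c^3 + 8*c^2 - 12*c - 144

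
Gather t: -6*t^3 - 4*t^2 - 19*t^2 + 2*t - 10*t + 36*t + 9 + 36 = -6*t^3 - 23*t^2 + 28*t + 45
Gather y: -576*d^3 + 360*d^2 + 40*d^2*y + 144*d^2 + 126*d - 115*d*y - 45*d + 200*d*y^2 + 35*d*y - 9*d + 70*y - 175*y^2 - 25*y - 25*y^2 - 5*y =-576*d^3 + 504*d^2 + 72*d + y^2*(200*d - 200) + y*(40*d^2 - 80*d + 40)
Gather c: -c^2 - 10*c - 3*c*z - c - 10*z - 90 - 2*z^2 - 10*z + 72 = -c^2 + c*(-3*z - 11) - 2*z^2 - 20*z - 18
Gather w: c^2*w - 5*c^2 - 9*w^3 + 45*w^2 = c^2*w - 5*c^2 - 9*w^3 + 45*w^2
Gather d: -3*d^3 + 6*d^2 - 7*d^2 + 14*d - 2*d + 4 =-3*d^3 - d^2 + 12*d + 4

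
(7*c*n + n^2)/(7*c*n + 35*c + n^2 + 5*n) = n/(n + 5)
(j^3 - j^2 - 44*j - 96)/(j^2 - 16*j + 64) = (j^2 + 7*j + 12)/(j - 8)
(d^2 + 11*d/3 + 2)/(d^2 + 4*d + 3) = (d + 2/3)/(d + 1)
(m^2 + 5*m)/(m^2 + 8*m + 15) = m/(m + 3)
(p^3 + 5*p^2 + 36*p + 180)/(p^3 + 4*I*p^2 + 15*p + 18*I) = (p^2 + p*(5 - 6*I) - 30*I)/(p^2 - 2*I*p + 3)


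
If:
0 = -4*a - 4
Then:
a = -1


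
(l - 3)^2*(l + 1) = l^3 - 5*l^2 + 3*l + 9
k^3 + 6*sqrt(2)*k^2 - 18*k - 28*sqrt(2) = (k - 2*sqrt(2))*(k + sqrt(2))*(k + 7*sqrt(2))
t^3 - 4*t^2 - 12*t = t*(t - 6)*(t + 2)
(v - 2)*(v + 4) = v^2 + 2*v - 8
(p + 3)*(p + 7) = p^2 + 10*p + 21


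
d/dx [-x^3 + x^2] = x*(2 - 3*x)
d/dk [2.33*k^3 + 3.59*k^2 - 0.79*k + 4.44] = 6.99*k^2 + 7.18*k - 0.79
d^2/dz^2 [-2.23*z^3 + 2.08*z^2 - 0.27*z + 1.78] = 4.16 - 13.38*z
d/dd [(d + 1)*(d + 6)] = 2*d + 7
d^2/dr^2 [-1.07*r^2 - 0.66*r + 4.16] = -2.14000000000000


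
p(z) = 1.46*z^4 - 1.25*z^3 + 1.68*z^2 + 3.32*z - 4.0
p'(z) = 5.84*z^3 - 3.75*z^2 + 3.36*z + 3.32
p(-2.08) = 34.94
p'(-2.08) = -72.45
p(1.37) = 5.63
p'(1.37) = 15.90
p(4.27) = 428.85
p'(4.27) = 403.96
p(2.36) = 42.05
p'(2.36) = 67.13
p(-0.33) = -4.85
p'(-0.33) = 1.59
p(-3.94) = 437.29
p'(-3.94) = -425.32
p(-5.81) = 1942.21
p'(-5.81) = -1288.14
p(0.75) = -0.63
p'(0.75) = 6.19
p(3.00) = 105.59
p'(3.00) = 137.33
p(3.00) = 105.59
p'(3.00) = 137.33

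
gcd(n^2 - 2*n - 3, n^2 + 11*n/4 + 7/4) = n + 1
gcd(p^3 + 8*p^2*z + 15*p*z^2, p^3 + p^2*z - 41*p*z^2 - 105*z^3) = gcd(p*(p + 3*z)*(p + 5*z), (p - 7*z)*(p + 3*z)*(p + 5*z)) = p^2 + 8*p*z + 15*z^2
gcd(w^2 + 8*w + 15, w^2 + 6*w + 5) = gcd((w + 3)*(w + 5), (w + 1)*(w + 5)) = w + 5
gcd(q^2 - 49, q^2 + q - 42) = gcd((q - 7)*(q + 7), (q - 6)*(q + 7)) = q + 7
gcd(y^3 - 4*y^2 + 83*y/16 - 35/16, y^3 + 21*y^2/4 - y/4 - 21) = y - 7/4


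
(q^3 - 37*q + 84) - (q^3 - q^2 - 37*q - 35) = q^2 + 119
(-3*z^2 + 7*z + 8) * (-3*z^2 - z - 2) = 9*z^4 - 18*z^3 - 25*z^2 - 22*z - 16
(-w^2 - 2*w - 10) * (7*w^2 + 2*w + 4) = -7*w^4 - 16*w^3 - 78*w^2 - 28*w - 40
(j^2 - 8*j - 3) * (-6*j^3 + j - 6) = -6*j^5 + 48*j^4 + 19*j^3 - 14*j^2 + 45*j + 18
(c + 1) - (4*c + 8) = -3*c - 7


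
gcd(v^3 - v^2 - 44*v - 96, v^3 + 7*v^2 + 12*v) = v^2 + 7*v + 12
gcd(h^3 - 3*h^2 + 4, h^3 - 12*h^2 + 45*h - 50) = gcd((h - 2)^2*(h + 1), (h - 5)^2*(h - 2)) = h - 2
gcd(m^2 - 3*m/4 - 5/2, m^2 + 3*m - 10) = m - 2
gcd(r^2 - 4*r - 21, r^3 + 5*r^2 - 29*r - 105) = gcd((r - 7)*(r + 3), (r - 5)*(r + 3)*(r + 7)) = r + 3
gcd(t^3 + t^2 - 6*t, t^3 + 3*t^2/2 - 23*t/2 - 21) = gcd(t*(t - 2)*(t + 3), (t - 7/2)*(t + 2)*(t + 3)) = t + 3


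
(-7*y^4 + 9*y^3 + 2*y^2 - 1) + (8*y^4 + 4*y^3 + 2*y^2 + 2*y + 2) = y^4 + 13*y^3 + 4*y^2 + 2*y + 1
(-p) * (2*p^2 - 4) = -2*p^3 + 4*p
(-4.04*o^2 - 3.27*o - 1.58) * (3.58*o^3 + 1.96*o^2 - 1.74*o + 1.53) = -14.4632*o^5 - 19.625*o^4 - 5.036*o^3 - 3.5882*o^2 - 2.2539*o - 2.4174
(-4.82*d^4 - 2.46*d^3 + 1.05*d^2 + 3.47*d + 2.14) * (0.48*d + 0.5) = -2.3136*d^5 - 3.5908*d^4 - 0.726*d^3 + 2.1906*d^2 + 2.7622*d + 1.07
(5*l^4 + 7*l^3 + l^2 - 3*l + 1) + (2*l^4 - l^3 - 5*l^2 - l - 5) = 7*l^4 + 6*l^3 - 4*l^2 - 4*l - 4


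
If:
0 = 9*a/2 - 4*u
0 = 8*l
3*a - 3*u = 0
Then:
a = 0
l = 0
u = 0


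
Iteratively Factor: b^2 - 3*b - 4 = (b - 4)*(b + 1)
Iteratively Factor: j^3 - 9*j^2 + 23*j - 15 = (j - 3)*(j^2 - 6*j + 5) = (j - 5)*(j - 3)*(j - 1)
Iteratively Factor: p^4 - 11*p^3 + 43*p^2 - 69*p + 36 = (p - 3)*(p^3 - 8*p^2 + 19*p - 12) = (p - 4)*(p - 3)*(p^2 - 4*p + 3) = (p - 4)*(p - 3)^2*(p - 1)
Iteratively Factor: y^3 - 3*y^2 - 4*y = (y - 4)*(y^2 + y) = (y - 4)*(y + 1)*(y)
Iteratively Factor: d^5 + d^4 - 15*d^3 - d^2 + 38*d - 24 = (d + 2)*(d^4 - d^3 - 13*d^2 + 25*d - 12) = (d - 1)*(d + 2)*(d^3 - 13*d + 12) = (d - 1)^2*(d + 2)*(d^2 + d - 12) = (d - 3)*(d - 1)^2*(d + 2)*(d + 4)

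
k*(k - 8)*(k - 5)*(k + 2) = k^4 - 11*k^3 + 14*k^2 + 80*k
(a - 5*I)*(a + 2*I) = a^2 - 3*I*a + 10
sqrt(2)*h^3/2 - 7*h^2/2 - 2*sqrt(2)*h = h*(h - 4*sqrt(2))*(sqrt(2)*h/2 + 1/2)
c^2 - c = c*(c - 1)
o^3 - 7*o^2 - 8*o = o*(o - 8)*(o + 1)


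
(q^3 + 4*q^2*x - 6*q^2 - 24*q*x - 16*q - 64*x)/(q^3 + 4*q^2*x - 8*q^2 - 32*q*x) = (q + 2)/q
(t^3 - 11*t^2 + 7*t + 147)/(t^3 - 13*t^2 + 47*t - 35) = (t^2 - 4*t - 21)/(t^2 - 6*t + 5)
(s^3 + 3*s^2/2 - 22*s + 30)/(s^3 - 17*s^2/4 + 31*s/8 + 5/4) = 4*(s + 6)/(4*s + 1)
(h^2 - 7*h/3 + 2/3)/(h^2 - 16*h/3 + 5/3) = (h - 2)/(h - 5)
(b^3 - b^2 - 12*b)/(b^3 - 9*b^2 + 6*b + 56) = b*(b + 3)/(b^2 - 5*b - 14)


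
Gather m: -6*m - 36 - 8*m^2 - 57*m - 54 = -8*m^2 - 63*m - 90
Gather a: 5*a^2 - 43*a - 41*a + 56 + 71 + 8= 5*a^2 - 84*a + 135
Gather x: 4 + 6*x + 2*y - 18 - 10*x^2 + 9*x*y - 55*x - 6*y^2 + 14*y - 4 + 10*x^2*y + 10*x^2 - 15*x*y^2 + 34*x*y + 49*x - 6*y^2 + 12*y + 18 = 10*x^2*y + x*(-15*y^2 + 43*y) - 12*y^2 + 28*y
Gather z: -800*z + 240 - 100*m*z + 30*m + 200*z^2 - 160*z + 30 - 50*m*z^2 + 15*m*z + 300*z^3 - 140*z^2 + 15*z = 30*m + 300*z^3 + z^2*(60 - 50*m) + z*(-85*m - 945) + 270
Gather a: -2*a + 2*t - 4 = -2*a + 2*t - 4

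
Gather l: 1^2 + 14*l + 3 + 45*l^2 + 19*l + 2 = 45*l^2 + 33*l + 6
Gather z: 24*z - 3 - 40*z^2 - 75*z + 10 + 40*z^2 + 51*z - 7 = 0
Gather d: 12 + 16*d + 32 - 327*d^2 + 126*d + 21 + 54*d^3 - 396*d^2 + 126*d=54*d^3 - 723*d^2 + 268*d + 65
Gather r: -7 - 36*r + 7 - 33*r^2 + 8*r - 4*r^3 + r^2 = -4*r^3 - 32*r^2 - 28*r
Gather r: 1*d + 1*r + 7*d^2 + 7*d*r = 7*d^2 + d + r*(7*d + 1)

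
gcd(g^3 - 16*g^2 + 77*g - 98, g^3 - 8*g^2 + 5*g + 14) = g^2 - 9*g + 14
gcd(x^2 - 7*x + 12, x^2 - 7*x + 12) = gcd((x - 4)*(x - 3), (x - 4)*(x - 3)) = x^2 - 7*x + 12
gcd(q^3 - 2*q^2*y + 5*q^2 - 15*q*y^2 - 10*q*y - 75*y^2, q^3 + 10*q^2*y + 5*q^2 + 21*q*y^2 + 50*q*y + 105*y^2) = q^2 + 3*q*y + 5*q + 15*y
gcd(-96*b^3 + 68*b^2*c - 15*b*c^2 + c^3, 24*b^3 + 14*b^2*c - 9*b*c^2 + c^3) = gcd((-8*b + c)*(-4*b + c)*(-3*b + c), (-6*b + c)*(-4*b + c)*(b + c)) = 4*b - c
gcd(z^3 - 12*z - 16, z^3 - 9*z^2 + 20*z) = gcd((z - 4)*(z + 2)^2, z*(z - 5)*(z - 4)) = z - 4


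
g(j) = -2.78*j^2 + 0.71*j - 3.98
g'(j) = 0.71 - 5.56*j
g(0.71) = -4.88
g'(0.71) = -3.24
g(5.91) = -96.88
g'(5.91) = -32.15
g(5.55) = -85.67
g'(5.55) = -30.15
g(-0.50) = -5.03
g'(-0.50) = 3.49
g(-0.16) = -4.16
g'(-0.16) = 1.60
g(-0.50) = -5.03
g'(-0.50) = 3.49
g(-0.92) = -6.99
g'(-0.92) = 5.83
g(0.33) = -4.05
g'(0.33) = -1.12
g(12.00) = -395.78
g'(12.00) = -66.01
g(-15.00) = -640.13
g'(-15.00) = 84.11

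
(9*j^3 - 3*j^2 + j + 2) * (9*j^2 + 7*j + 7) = 81*j^5 + 36*j^4 + 51*j^3 + 4*j^2 + 21*j + 14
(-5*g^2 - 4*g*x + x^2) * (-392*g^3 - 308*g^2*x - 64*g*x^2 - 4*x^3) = 1960*g^5 + 3108*g^4*x + 1160*g^3*x^2 - 32*g^2*x^3 - 48*g*x^4 - 4*x^5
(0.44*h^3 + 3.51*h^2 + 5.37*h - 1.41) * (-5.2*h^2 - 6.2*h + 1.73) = -2.288*h^5 - 20.98*h^4 - 48.9248*h^3 - 19.8897*h^2 + 18.0321*h - 2.4393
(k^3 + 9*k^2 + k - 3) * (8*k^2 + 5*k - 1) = 8*k^5 + 77*k^4 + 52*k^3 - 28*k^2 - 16*k + 3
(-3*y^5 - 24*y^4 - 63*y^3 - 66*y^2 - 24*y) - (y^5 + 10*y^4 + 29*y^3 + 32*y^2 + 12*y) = -4*y^5 - 34*y^4 - 92*y^3 - 98*y^2 - 36*y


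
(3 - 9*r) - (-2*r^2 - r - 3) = 2*r^2 - 8*r + 6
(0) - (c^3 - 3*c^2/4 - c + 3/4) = -c^3 + 3*c^2/4 + c - 3/4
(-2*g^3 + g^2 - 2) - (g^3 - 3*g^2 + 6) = -3*g^3 + 4*g^2 - 8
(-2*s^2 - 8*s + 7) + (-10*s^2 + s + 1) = -12*s^2 - 7*s + 8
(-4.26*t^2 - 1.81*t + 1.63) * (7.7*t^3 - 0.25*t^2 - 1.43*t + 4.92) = -32.802*t^5 - 12.872*t^4 + 19.0953*t^3 - 18.7784*t^2 - 11.2361*t + 8.0196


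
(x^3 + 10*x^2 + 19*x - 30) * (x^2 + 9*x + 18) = x^5 + 19*x^4 + 127*x^3 + 321*x^2 + 72*x - 540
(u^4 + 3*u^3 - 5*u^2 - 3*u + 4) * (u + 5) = u^5 + 8*u^4 + 10*u^3 - 28*u^2 - 11*u + 20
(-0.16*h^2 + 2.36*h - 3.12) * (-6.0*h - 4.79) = 0.96*h^3 - 13.3936*h^2 + 7.4156*h + 14.9448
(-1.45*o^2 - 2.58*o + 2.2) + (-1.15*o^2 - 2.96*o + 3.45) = -2.6*o^2 - 5.54*o + 5.65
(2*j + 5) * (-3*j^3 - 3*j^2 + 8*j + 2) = -6*j^4 - 21*j^3 + j^2 + 44*j + 10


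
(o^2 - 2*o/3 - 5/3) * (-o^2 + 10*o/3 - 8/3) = -o^4 + 4*o^3 - 29*o^2/9 - 34*o/9 + 40/9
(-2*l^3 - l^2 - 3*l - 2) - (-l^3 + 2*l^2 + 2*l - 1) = -l^3 - 3*l^2 - 5*l - 1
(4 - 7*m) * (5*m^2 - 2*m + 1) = -35*m^3 + 34*m^2 - 15*m + 4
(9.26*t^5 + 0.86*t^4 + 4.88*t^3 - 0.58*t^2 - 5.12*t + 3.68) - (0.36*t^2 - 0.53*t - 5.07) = 9.26*t^5 + 0.86*t^4 + 4.88*t^3 - 0.94*t^2 - 4.59*t + 8.75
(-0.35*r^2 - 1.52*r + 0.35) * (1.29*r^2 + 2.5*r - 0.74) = -0.4515*r^4 - 2.8358*r^3 - 3.0895*r^2 + 1.9998*r - 0.259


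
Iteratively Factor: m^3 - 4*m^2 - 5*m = (m - 5)*(m^2 + m) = (m - 5)*(m + 1)*(m)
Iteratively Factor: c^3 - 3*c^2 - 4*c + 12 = (c - 2)*(c^2 - c - 6) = (c - 2)*(c + 2)*(c - 3)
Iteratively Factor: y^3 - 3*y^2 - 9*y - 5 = (y + 1)*(y^2 - 4*y - 5) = (y + 1)^2*(y - 5)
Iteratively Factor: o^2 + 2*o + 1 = (o + 1)*(o + 1)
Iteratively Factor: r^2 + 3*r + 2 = (r + 1)*(r + 2)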